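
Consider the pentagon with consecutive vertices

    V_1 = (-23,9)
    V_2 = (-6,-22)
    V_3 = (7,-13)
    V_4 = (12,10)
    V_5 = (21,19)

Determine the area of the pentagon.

831

Σ = (560) + (232) + (226) + (18) + (626) = 1662
Area = |Σ|/2 = 831.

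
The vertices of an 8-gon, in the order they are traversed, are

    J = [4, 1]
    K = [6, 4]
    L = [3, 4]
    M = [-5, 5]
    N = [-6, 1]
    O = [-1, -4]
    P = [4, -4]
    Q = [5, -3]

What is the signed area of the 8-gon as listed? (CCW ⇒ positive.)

Apply Gauss's area formula: 2A = Σ (x_i·y_{i+1} − x_{i+1}·y_i), indices taken mod 8.
Σ = (10) + (12) + (35) + (25) + (25) + (20) + (8) + (17) = 152
Signed area = Σ/2 = 76 (positive ⇒ counter-clockwise traversal).

76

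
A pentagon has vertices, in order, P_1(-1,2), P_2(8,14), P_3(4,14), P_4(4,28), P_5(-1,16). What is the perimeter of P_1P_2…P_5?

60

|P_1P_2| = √((9)² + (12)²) = √225 = 15
|P_2P_3| = √((-4)² + (0)²) = √16 = 4
|P_3P_4| = √((0)² + (14)²) = √196 = 14
|P_4P_5| = √((-5)² + (-12)²) = √169 = 13
|P_5P_1| = √((0)² + (-14)²) = √196 = 14
Perimeter = 15 + 4 + 14 + 13 + 14 = 60.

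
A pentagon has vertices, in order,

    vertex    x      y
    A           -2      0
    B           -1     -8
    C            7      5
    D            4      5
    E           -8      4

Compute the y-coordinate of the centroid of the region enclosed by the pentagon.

Apply the shoelace (surveyor's) formula. First the cross-terms c_i = x_i·y_{i+1} − x_{i+1}·y_i:
  16, 51, 15, 56, 8  ⇒  2A = 146, A = 73.
Then Σ (y_i + y_{i+1})·c_i = 405, so ȳ = 405 / (6·73) = 135/146.

135/146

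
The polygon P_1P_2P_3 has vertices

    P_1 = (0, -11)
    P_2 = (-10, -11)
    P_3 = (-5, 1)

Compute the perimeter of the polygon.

|P_1P_2| = √((-10)² + (0)²) = √100 = 10
|P_2P_3| = √((5)² + (12)²) = √169 = 13
|P_3P_1| = √((5)² + (-12)²) = √169 = 13
Perimeter = 10 + 13 + 13 = 36.

36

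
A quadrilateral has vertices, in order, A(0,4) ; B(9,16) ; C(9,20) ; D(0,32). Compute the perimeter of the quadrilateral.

62

|AB| = √((9)² + (12)²) = √225 = 15
|BC| = √((0)² + (4)²) = √16 = 4
|CD| = √((-9)² + (12)²) = √225 = 15
|DA| = √((0)² + (-28)²) = √784 = 28
Perimeter = 15 + 4 + 15 + 28 = 62.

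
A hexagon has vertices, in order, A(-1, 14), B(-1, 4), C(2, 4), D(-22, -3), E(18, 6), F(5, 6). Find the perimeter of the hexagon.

102

|AB| = √((0)² + (-10)²) = √100 = 10
|BC| = √((3)² + (0)²) = √9 = 3
|CD| = √((-24)² + (-7)²) = √625 = 25
|DE| = √((40)² + (9)²) = √1681 = 41
|EF| = √((-13)² + (0)²) = √169 = 13
|FA| = √((-6)² + (8)²) = √100 = 10
Perimeter = 10 + 3 + 25 + 41 + 13 + 10 = 102.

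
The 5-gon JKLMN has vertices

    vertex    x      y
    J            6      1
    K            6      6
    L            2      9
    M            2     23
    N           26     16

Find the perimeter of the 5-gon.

74

|JK| = √((0)² + (5)²) = √25 = 5
|KL| = √((-4)² + (3)²) = √25 = 5
|LM| = √((0)² + (14)²) = √196 = 14
|MN| = √((24)² + (-7)²) = √625 = 25
|NJ| = √((-20)² + (-15)²) = √625 = 25
Perimeter = 5 + 5 + 14 + 25 + 25 = 74.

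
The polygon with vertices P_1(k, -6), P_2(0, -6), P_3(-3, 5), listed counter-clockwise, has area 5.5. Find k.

Write out the shoelace sum; only the two edges meeting at P_1 involve k:
2·Area = [((-3)·(-6) − k·5) + (k·(-6) − 0·(-6))] + -18
       = -11·k + 0 = 11
⇒ k = -1.

-1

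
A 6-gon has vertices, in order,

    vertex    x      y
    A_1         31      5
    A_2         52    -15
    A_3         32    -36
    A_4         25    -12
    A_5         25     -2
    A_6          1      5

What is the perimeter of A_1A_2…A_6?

|A_1A_2| = √((21)² + (-20)²) = √841 = 29
|A_2A_3| = √((-20)² + (-21)²) = √841 = 29
|A_3A_4| = √((-7)² + (24)²) = √625 = 25
|A_4A_5| = √((0)² + (10)²) = √100 = 10
|A_5A_6| = √((-24)² + (7)²) = √625 = 25
|A_6A_1| = √((30)² + (0)²) = √900 = 30
Perimeter = 29 + 29 + 25 + 10 + 25 + 30 = 148.

148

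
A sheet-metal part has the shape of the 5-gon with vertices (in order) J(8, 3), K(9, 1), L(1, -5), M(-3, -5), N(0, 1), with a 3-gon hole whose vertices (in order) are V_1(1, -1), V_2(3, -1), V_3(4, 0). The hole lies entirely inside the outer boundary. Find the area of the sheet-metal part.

Outer boundary:
Cross-terms: -19, -46, -20, -3, -8  ⇒  Σ = -96
Area = |Σ|/2 = 48.
Hole:
V_1→V_2: (1)(-1) − (3)(-1) = 2
V_2→V_3: (3)(0) − (4)(-1) = 4
V_3→V_1: (4)(-1) − (1)(0) = -4
Σ = 2
Area = |Σ|/2 = 1.
Net area = 48 − 1 = 47.

47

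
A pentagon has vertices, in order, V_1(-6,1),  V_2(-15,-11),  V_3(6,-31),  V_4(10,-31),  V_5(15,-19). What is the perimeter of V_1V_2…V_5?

|V_1V_2| = √((-9)² + (-12)²) = √225 = 15
|V_2V_3| = √((21)² + (-20)²) = √841 = 29
|V_3V_4| = √((4)² + (0)²) = √16 = 4
|V_4V_5| = √((5)² + (12)²) = √169 = 13
|V_5V_1| = √((-21)² + (20)²) = √841 = 29
Perimeter = 15 + 29 + 4 + 13 + 29 = 90.

90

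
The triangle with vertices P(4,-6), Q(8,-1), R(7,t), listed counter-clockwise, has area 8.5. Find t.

The doubled signed area Σ (x_i y_{i+1} − x_{i+1} y_i) is linear in t.
With t=0 it equals 9; the coefficient of t is 4 (from the two edges through R).
So 4·t + 9 = 2·8.5 = 17 ⇒ t = 2.

2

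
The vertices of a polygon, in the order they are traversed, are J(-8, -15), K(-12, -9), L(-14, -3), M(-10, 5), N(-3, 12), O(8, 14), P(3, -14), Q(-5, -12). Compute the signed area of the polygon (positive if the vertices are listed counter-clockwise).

Apply the surveyor's formula: 2A = Σ (x_i·y_{i+1} − x_{i+1}·y_i), indices taken mod 8.
Σ = (-108) + (-90) + (-100) + (-105) + (-138) + (-154) + (-106) + (-21) = -822
Signed area = Σ/2 = -411 (negative ⇒ clockwise traversal).

-411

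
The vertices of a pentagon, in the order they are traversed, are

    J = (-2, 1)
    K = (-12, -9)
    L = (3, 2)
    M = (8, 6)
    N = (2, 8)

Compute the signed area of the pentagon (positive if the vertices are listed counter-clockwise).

Apply the surveyor's formula: 2A = Σ (x_i·y_{i+1} − x_{i+1}·y_i), indices taken mod 5.
J→K: (-2)(-9) − (-12)(1) = 30
K→L: (-12)(2) − (3)(-9) = 3
L→M: (3)(6) − (8)(2) = 2
M→N: (8)(8) − (2)(6) = 52
N→J: (2)(1) − (-2)(8) = 18
Σ = 105
Signed area = Σ/2 = 52.5 (positive ⇒ counter-clockwise traversal).

52.5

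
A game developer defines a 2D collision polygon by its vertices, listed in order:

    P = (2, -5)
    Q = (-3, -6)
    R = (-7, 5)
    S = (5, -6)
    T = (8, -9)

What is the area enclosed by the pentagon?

43

Cross-terms: -27, -57, 17, 3, -22  ⇒  Σ = -86
Area = |Σ|/2 = 43.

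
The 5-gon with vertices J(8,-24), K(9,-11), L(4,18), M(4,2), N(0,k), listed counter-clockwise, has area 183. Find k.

Write out the shoelace sum; only the two edges meeting at N involve k:
2·Area = [(4·k − 0·2) + (0·(-24) − 8·k)] + 270
       = -4·k + 270 = 366
⇒ k = -24.

-24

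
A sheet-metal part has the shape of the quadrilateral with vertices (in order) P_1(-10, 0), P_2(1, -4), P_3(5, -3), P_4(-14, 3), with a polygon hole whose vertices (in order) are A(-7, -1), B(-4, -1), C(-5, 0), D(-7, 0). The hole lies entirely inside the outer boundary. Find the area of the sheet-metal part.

27.5

Outer boundary:
P_1→P_2: (-10)(-4) − (1)(0) = 40
P_2→P_3: (1)(-3) − (5)(-4) = 17
P_3→P_4: (5)(3) − (-14)(-3) = -27
P_4→P_1: (-14)(0) − (-10)(3) = 30
Σ = 60
Area = |Σ|/2 = 30.
Hole:
Apply the shoelace (surveyor's) formula: 2A = Σ (x_i·y_{i+1} − x_{i+1}·y_i), indices taken mod 4.
Cross-terms: 3, -5, 0, 7  ⇒  Σ = 5
Area = |Σ|/2 = 2.5.
Net area = 30 − 2.5 = 27.5.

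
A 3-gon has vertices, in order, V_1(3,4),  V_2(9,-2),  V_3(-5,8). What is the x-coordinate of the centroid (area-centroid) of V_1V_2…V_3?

Apply the shoelace formula. First the cross-terms c_i = x_i·y_{i+1} − x_{i+1}·y_i:
  -42, 62, -44  ⇒  2A = -24, A = -12.
Then Σ (x_i + x_{i+1})·c_i = -168, so x̄ = -168 / (6·(-12)) = 7/3.

7/3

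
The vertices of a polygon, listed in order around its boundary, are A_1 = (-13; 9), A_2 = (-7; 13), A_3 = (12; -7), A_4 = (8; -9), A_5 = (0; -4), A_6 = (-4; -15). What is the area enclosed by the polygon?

272

Apply the surveyor's formula: 2A = Σ (x_i·y_{i+1} − x_{i+1}·y_i), indices taken mod 6.
Σ = (-106) + (-107) + (-52) + (-32) + (-16) + (-231) = -544
Area = |Σ|/2 = 272.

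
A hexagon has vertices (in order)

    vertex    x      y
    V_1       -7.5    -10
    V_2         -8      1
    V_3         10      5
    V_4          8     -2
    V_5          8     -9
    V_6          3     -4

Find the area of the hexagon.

Σ = (-87.5) + (-50) + (-60) + (-56) + (-5) + (-60) = -318.5
Area = |Σ|/2 = 159.25.

159.25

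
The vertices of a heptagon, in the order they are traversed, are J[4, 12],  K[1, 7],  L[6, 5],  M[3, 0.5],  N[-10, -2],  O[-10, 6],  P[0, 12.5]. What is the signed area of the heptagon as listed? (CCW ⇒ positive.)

-144.5

Apply Gauss's area formula: 2A = Σ (x_i·y_{i+1} − x_{i+1}·y_i), indices taken mod 7.
Σ = (16) + (-37) + (-12) + (-1) + (-80) + (-125) + (-50) = -289
Signed area = Σ/2 = -144.5 (negative ⇒ clockwise traversal).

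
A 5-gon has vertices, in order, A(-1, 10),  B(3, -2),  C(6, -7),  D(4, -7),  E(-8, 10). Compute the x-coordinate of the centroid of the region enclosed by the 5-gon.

Apply the shoelace formula. First the cross-terms c_i = x_i·y_{i+1} − x_{i+1}·y_i:
  -28, -9, -14, -16, -70  ⇒  2A = -137, A = -68.5.
Then Σ (x_i + x_{i+1})·c_i = 417, so x̄ = 417 / (6·(-68.5)) = -139/137.

-139/137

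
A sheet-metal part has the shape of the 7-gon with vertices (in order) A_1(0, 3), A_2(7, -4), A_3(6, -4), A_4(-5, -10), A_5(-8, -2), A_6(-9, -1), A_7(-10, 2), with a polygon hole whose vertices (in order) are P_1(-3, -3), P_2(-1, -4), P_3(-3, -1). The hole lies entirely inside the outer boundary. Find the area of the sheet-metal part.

Outer boundary:
Apply the shoelace formula: 2A = Σ (x_i·y_{i+1} − x_{i+1}·y_i), indices taken mod 7.
Cross-terms: -21, -4, -80, -70, -10, -28, -30  ⇒  Σ = -243
Area = |Σ|/2 = 121.5.
Hole:
Apply the shoelace (surveyor's) formula: 2A = Σ (x_i·y_{i+1} − x_{i+1}·y_i), indices taken mod 3.
P_1→P_2: (-3)(-4) − (-1)(-3) = 9
P_2→P_3: (-1)(-1) − (-3)(-4) = -11
P_3→P_1: (-3)(-3) − (-3)(-1) = 6
Σ = 4
Area = |Σ|/2 = 2.
Net area = 121.5 − 2 = 119.5.

119.5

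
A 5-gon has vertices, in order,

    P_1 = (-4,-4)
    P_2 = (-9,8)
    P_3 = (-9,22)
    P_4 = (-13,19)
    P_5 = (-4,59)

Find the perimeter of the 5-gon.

136

|P_1P_2| = √((-5)² + (12)²) = √169 = 13
|P_2P_3| = √((0)² + (14)²) = √196 = 14
|P_3P_4| = √((-4)² + (-3)²) = √25 = 5
|P_4P_5| = √((9)² + (40)²) = √1681 = 41
|P_5P_1| = √((0)² + (-63)²) = √3969 = 63
Perimeter = 13 + 14 + 5 + 41 + 63 = 136.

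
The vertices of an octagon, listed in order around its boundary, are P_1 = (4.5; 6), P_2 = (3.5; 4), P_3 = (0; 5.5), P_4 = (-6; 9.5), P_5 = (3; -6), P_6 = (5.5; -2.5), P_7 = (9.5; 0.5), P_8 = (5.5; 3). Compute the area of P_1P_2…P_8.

77

Σ = (-3) + (19.25) + (33) + (7.5) + (25.5) + (26.5) + (25.75) + (19.5) = 154
Area = |Σ|/2 = 77.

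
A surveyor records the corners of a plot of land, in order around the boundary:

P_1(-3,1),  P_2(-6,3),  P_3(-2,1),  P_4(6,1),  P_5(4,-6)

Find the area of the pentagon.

32.5

Apply Gauss's area formula: 2A = Σ (x_i·y_{i+1} − x_{i+1}·y_i), indices taken mod 5.
Cross-terms: -3, 0, -8, -40, -14  ⇒  Σ = -65
Area = |Σ|/2 = 32.5.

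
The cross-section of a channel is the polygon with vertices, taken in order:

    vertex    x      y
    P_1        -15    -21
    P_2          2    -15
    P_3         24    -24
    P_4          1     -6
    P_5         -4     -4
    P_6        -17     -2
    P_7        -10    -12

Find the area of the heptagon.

Apply the surveyor's formula: 2A = Σ (x_i·y_{i+1} − x_{i+1}·y_i), indices taken mod 7.
P_1→P_2: (-15)(-15) − (2)(-21) = 267
P_2→P_3: (2)(-24) − (24)(-15) = 312
P_3→P_4: (24)(-6) − (1)(-24) = -120
P_4→P_5: (1)(-4) − (-4)(-6) = -28
P_5→P_6: (-4)(-2) − (-17)(-4) = -60
P_6→P_7: (-17)(-12) − (-10)(-2) = 184
P_7→P_1: (-10)(-21) − (-15)(-12) = 30
Σ = 585
Area = |Σ|/2 = 292.5.

292.5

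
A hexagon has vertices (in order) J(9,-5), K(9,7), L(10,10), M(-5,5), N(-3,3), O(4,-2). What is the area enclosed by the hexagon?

110

Cross-terms: 108, 20, 100, 0, -6, -2  ⇒  Σ = 220
Area = |Σ|/2 = 110.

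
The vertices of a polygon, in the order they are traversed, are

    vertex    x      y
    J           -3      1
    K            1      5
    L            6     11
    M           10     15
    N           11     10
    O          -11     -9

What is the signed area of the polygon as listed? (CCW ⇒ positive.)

Σ = (-16) + (-19) + (-20) + (-65) + (11) + (-38) = -147
Signed area = Σ/2 = -73.5 (negative ⇒ clockwise traversal).

-73.5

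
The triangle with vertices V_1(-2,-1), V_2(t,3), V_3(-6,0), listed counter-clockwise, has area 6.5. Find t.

-5

Write out the shoelace sum; only the two edges meeting at V_2 involve t:
2·Area = [((-2)·3 − t·(-1)) + (t·0 − (-6)·3)] + 6
       = 1·t + 18 = 13
⇒ t = -5.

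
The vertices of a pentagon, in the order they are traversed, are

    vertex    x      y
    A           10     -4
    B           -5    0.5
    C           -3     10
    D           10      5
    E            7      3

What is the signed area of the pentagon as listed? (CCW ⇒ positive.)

-120.75

Σ = (-15) + (-48.5) + (-115) + (-5) + (-58) = -241.5
Signed area = Σ/2 = -120.75 (negative ⇒ clockwise traversal).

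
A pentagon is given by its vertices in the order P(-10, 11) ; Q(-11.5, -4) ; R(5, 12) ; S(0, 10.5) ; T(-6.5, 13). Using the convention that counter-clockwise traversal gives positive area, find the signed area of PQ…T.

113.875

Σ = (166.5) + (-118) + (52.5) + (68.25) + (58.5) = 227.75
Signed area = Σ/2 = 113.875 (positive ⇒ counter-clockwise traversal).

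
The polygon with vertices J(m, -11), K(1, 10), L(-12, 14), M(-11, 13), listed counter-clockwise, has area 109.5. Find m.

15

The doubled signed area Σ (x_i y_{i+1} − x_{i+1} y_i) is linear in m.
With m=0 it equals 264; the coefficient of m is -3 (from the two edges through J).
So -3·m + 264 = 2·109.5 = 219 ⇒ m = 15.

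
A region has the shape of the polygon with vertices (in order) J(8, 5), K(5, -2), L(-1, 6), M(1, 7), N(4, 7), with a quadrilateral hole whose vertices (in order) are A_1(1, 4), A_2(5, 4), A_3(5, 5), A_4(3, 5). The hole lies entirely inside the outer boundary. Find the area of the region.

38.5

Outer boundary:
J→K: (8)(-2) − (5)(5) = -41
K→L: (5)(6) − (-1)(-2) = 28
L→M: (-1)(7) − (1)(6) = -13
M→N: (1)(7) − (4)(7) = -21
N→J: (4)(5) − (8)(7) = -36
Σ = -83
Area = |Σ|/2 = 41.5.
Hole:
Apply the surveyor's formula: 2A = Σ (x_i·y_{i+1} − x_{i+1}·y_i), indices taken mod 4.
Σ = (-16) + (5) + (10) + (7) = 6
Area = |Σ|/2 = 3.
Net area = 41.5 − 3 = 38.5.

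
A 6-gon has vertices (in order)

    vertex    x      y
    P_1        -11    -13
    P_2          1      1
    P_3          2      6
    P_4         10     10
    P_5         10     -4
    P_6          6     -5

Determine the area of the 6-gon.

166.5

Cross-terms: 2, 4, -40, -140, -26, -133  ⇒  Σ = -333
Area = |Σ|/2 = 166.5.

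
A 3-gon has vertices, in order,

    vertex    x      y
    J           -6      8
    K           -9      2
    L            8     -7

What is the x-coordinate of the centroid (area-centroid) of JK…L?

-7/3

Apply the surveyor's formula. First the cross-terms c_i = x_i·y_{i+1} − x_{i+1}·y_i:
  60, 47, 22  ⇒  2A = 129, A = 64.5.
Then Σ (x_i + x_{i+1})·c_i = -903, so x̄ = -903 / (6·64.5) = -7/3.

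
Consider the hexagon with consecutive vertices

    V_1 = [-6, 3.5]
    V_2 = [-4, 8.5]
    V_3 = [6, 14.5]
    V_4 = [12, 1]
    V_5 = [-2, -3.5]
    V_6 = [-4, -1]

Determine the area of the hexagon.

193

Cross-terms: -37, -109, -168, -40, -12, -20  ⇒  Σ = -386
Area = |Σ|/2 = 193.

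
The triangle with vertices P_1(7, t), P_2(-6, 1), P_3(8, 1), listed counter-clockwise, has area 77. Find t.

12

Write out the shoelace sum; only the two edges meeting at P_1 involve t:
2·Area = [(8·t − 7·1) + (7·1 − (-6)·t)] + -14
       = 14·t + -14 = 154
⇒ t = 12.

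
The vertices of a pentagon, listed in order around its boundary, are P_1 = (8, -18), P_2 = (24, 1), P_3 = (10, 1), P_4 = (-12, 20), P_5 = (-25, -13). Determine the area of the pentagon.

938

Apply the shoelace formula: 2A = Σ (x_i·y_{i+1} − x_{i+1}·y_i), indices taken mod 5.
Σ = (440) + (14) + (212) + (656) + (554) = 1876
Area = |Σ|/2 = 938.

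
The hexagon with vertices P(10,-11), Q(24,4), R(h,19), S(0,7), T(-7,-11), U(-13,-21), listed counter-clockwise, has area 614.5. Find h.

The doubled signed area Σ (x_i y_{i+1} − x_{i+1} y_i) is linear in h.
With h=0 it equals 1166; the coefficient of h is 3 (from the two edges through R).
So 3·h + 1166 = 2·614.5 = 1229 ⇒ h = 21.

21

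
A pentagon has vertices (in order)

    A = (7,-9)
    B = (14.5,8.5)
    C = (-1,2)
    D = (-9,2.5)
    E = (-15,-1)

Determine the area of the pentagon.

215.75

Apply the shoelace (surveyor's) formula: 2A = Σ (x_i·y_{i+1} − x_{i+1}·y_i), indices taken mod 5.
A→B: (7)(8.5) − (14.5)(-9) = 190
B→C: (14.5)(2) − (-1)(8.5) = 37.5
C→D: (-1)(2.5) − (-9)(2) = 15.5
D→E: (-9)(-1) − (-15)(2.5) = 46.5
E→A: (-15)(-9) − (7)(-1) = 142
Σ = 431.5
Area = |Σ|/2 = 215.75.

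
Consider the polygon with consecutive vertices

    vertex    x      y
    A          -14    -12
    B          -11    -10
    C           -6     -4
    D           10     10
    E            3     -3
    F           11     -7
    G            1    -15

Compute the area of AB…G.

Cross-terms: 8, -16, -20, -60, 12, -158, -222  ⇒  Σ = -456
Area = |Σ|/2 = 228.

228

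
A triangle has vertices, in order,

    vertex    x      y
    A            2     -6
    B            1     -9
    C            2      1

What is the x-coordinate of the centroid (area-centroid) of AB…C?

5/3

Apply the shoelace formula. First the cross-terms c_i = x_i·y_{i+1} − x_{i+1}·y_i:
  -12, 19, -14  ⇒  2A = -7, A = -3.5.
Then Σ (x_i + x_{i+1})·c_i = -35, so x̄ = -35 / (6·(-3.5)) = 5/3.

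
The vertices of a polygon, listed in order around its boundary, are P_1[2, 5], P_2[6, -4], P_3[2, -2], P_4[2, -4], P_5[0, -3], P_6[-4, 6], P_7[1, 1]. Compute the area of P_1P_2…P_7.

35.5

Apply Gauss's area formula: 2A = Σ (x_i·y_{i+1} − x_{i+1}·y_i), indices taken mod 7.
Σ = (-38) + (-4) + (-4) + (-6) + (-12) + (-10) + (3) = -71
Area = |Σ|/2 = 35.5.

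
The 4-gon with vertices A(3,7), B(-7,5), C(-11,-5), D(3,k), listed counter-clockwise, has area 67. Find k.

4

The doubled signed area Σ (x_i y_{i+1} − x_{i+1} y_i) is linear in k.
With k=0 it equals 190; the coefficient of k is -14 (from the two edges through D).
So -14·k + 190 = 2·67 = 134 ⇒ k = 4.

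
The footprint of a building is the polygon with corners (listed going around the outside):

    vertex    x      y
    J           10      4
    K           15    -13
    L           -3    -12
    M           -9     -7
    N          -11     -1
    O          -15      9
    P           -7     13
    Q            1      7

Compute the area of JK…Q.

469

Apply the shoelace formula: 2A = Σ (x_i·y_{i+1} − x_{i+1}·y_i), indices taken mod 8.
Σ = (-190) + (-219) + (-87) + (-68) + (-114) + (-132) + (-62) + (-66) = -938
Area = |Σ|/2 = 469.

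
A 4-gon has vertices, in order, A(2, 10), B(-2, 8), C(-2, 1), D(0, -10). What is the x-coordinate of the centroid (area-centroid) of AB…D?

-28/135

Apply the shoelace (surveyor's) formula. First the cross-terms c_i = x_i·y_{i+1} − x_{i+1}·y_i:
  36, 14, 20, 20  ⇒  2A = 90, A = 45.
Then Σ (x_i + x_{i+1})·c_i = -56, so x̄ = -56 / (6·45) = -28/135.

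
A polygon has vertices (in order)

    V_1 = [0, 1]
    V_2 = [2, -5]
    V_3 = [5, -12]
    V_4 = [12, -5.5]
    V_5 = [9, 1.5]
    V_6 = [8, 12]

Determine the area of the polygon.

143.5

Apply Gauss's area formula: 2A = Σ (x_i·y_{i+1} − x_{i+1}·y_i), indices taken mod 6.
V_1→V_2: (0)(-5) − (2)(1) = -2
V_2→V_3: (2)(-12) − (5)(-5) = 1
V_3→V_4: (5)(-5.5) − (12)(-12) = 116.5
V_4→V_5: (12)(1.5) − (9)(-5.5) = 67.5
V_5→V_6: (9)(12) − (8)(1.5) = 96
V_6→V_1: (8)(1) − (0)(12) = 8
Σ = 287
Area = |Σ|/2 = 143.5.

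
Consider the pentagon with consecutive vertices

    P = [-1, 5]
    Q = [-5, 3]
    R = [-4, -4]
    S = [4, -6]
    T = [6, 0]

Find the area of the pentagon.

80

Apply Gauss's area formula: 2A = Σ (x_i·y_{i+1} − x_{i+1}·y_i), indices taken mod 5.
Cross-terms: 22, 32, 40, 36, 30  ⇒  Σ = 160
Area = |Σ|/2 = 80.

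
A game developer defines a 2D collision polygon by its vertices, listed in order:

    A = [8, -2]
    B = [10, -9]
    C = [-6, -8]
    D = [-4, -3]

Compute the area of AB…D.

84

Σ = (-52) + (-134) + (-14) + (32) = -168
Area = |Σ|/2 = 84.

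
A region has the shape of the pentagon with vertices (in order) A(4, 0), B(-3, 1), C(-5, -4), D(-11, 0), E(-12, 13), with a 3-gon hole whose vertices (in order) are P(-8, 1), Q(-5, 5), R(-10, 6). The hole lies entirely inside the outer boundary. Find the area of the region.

97.5

Outer boundary:
Cross-terms: 4, 17, -44, -143, -52  ⇒  Σ = -218
Area = |Σ|/2 = 109.
Hole:
Σ = (-35) + (20) + (38) = 23
Area = |Σ|/2 = 11.5.
Net area = 109 − 11.5 = 97.5.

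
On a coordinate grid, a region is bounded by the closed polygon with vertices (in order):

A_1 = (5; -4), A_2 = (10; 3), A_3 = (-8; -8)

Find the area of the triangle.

Apply the shoelace formula: 2A = Σ (x_i·y_{i+1} − x_{i+1}·y_i), indices taken mod 3.
Σ = (55) + (-56) + (72) = 71
Area = |Σ|/2 = 35.5.

35.5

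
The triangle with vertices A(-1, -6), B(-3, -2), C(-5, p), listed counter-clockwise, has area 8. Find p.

-6

Write out the shoelace sum; only the two edges meeting at C involve p:
2·Area = [((-3)·p − (-5)·(-2)) + ((-5)·(-6) − (-1)·p)] + -16
       = -2·p + 4 = 16
⇒ p = -6.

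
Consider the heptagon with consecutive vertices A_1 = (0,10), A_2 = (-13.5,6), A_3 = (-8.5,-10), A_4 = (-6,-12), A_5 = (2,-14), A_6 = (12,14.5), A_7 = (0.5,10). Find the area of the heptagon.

392.875

Apply Gauss's area formula: 2A = Σ (x_i·y_{i+1} − x_{i+1}·y_i), indices taken mod 7.
Σ = (135) + (186) + (42) + (108) + (197) + (112.75) + (5) = 785.75
Area = |Σ|/2 = 392.875.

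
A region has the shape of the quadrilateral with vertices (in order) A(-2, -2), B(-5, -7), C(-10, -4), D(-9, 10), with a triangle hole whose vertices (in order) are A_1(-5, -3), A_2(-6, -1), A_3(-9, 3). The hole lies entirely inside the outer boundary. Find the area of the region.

71

Outer boundary:
Apply the surveyor's formula: 2A = Σ (x_i·y_{i+1} − x_{i+1}·y_i), indices taken mod 4.
Cross-terms: 4, -50, -136, 38  ⇒  Σ = -144
Area = |Σ|/2 = 72.
Hole:
A_1→A_2: (-5)(-1) − (-6)(-3) = -13
A_2→A_3: (-6)(3) − (-9)(-1) = -27
A_3→A_1: (-9)(-3) − (-5)(3) = 42
Σ = 2
Area = |Σ|/2 = 1.
Net area = 72 − 1 = 71.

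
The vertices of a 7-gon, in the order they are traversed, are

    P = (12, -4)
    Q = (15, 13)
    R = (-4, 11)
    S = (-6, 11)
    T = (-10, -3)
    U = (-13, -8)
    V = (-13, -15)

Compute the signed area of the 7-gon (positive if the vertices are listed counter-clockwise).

473.5

Apply Gauss's area formula: 2A = Σ (x_i·y_{i+1} − x_{i+1}·y_i), indices taken mod 7.
Σ = (216) + (217) + (22) + (128) + (41) + (91) + (232) = 947
Signed area = Σ/2 = 473.5 (positive ⇒ counter-clockwise traversal).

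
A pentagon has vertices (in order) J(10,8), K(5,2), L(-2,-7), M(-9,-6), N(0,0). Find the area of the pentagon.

Apply the shoelace formula: 2A = Σ (x_i·y_{i+1} − x_{i+1}·y_i), indices taken mod 5.
Cross-terms: -20, -31, -51, 0, 0  ⇒  Σ = -102
Area = |Σ|/2 = 51.

51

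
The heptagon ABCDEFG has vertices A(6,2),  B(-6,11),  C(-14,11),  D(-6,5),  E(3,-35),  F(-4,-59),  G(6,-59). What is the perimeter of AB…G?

|AB| = √((-12)² + (9)²) = √225 = 15
|BC| = √((-8)² + (0)²) = √64 = 8
|CD| = √((8)² + (-6)²) = √100 = 10
|DE| = √((9)² + (-40)²) = √1681 = 41
|EF| = √((-7)² + (-24)²) = √625 = 25
|FG| = √((10)² + (0)²) = √100 = 10
|GA| = √((0)² + (61)²) = √3721 = 61
Perimeter = 15 + 8 + 10 + 41 + 25 + 10 + 61 = 170.

170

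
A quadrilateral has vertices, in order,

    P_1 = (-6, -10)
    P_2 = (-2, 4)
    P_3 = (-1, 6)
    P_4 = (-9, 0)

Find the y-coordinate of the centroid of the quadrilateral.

-98/69

Apply the shoelace (surveyor's) formula. First the cross-terms c_i = x_i·y_{i+1} − x_{i+1}·y_i:
  -44, -8, 54, 90  ⇒  2A = 92, A = 46.
Then Σ (y_i + y_{i+1})·c_i = -392, so ȳ = -392 / (6·46) = -98/69.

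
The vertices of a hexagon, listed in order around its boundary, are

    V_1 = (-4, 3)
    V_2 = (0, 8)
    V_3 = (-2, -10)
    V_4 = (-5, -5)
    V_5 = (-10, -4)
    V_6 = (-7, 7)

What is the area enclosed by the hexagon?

88.5

Σ = (-32) + (16) + (-40) + (-30) + (-98) + (7) = -177
Area = |Σ|/2 = 88.5.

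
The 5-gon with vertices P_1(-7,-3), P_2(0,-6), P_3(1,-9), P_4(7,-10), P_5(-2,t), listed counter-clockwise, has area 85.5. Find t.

Write out the shoelace sum; only the two edges meeting at P_5 involve t:
2·Area = [(7·t − (-2)·(-10)) + ((-2)·(-3) − (-7)·t)] + 101
       = 14·t + 87 = 171
⇒ t = 6.

6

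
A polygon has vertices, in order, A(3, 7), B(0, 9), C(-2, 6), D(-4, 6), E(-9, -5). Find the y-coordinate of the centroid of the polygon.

824/249

Apply the surveyor's formula. First the cross-terms c_i = x_i·y_{i+1} − x_{i+1}·y_i:
  27, 18, 12, 74, -48  ⇒  2A = 83, A = 41.5.
Then Σ (y_i + y_{i+1})·c_i = 824, so ȳ = 824 / (6·41.5) = 824/249.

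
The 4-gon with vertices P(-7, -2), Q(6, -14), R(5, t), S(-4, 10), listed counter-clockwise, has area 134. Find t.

-4

The doubled signed area Σ (x_i y_{i+1} − x_{i+1} y_i) is linear in t.
With t=0 it equals 308; the coefficient of t is 10 (from the two edges through R).
So 10·t + 308 = 2·134 = 268 ⇒ t = -4.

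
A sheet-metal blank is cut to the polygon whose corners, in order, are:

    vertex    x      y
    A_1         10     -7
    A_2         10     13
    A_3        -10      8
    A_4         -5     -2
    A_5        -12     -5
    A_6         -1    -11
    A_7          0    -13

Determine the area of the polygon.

370.5

Apply the shoelace (surveyor's) formula: 2A = Σ (x_i·y_{i+1} − x_{i+1}·y_i), indices taken mod 7.
Cross-terms: 200, 210, 60, 1, 127, 13, 130  ⇒  Σ = 741
Area = |Σ|/2 = 370.5.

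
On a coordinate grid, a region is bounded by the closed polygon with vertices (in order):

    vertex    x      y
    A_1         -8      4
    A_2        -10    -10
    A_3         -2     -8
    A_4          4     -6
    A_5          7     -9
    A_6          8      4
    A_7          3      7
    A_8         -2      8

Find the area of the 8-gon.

Apply the shoelace (surveyor's) formula: 2A = Σ (x_i·y_{i+1} − x_{i+1}·y_i), indices taken mod 8.
Σ = (120) + (60) + (44) + (6) + (100) + (44) + (38) + (56) = 468
Area = |Σ|/2 = 234.

234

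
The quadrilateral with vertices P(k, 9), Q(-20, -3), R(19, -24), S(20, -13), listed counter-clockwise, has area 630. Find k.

Write out the shoelace sum; only the two edges meeting at P involve k:
2·Area = [(20·9 − k·(-13)) + (k·(-3) − (-20)·9)] + 770
       = 10·k + 1130 = 1260
⇒ k = 13.

13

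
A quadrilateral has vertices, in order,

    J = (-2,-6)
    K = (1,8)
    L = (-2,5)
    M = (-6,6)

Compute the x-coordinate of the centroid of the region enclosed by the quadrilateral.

-7/3

Apply the surveyor's formula. First the cross-terms c_i = x_i·y_{i+1} − x_{i+1}·y_i:
  -10, 21, 18, 48  ⇒  2A = 77, A = 38.5.
Then Σ (x_i + x_{i+1})·c_i = -539, so x̄ = -539 / (6·38.5) = -7/3.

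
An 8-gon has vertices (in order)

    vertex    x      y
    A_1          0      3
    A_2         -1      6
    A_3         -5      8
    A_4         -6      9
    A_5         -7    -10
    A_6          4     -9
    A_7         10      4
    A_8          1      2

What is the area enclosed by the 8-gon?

189.5

Apply the shoelace (surveyor's) formula: 2A = Σ (x_i·y_{i+1} − x_{i+1}·y_i), indices taken mod 8.
Cross-terms: 3, 22, 3, 123, 103, 106, 16, 3  ⇒  Σ = 379
Area = |Σ|/2 = 189.5.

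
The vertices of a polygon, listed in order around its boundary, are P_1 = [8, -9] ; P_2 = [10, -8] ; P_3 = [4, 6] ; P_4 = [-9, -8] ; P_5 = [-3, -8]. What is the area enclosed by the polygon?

Σ = (26) + (92) + (22) + (48) + (91) = 279
Area = |Σ|/2 = 139.5.

139.5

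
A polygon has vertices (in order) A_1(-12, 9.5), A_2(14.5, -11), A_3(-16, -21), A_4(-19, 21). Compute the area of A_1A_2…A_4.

574.875

Σ = (-5.75) + (-480.5) + (-735) + (71.5) = -1149.75
Area = |Σ|/2 = 574.875.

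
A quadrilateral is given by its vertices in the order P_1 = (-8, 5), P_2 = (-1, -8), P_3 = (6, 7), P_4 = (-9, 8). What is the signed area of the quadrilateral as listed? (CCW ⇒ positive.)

120

Apply the shoelace formula: 2A = Σ (x_i·y_{i+1} − x_{i+1}·y_i), indices taken mod 4.
Cross-terms: 69, 41, 111, 19  ⇒  Σ = 240
Signed area = Σ/2 = 120 (positive ⇒ counter-clockwise traversal).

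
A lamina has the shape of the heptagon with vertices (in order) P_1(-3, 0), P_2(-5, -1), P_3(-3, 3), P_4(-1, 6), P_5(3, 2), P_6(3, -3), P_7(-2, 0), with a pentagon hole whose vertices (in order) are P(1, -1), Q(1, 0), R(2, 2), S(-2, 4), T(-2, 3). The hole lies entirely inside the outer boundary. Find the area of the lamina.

Outer boundary:
P_1→P_2: (-3)(-1) − (-5)(0) = 3
P_2→P_3: (-5)(3) − (-3)(-1) = -18
P_3→P_4: (-3)(6) − (-1)(3) = -15
P_4→P_5: (-1)(2) − (3)(6) = -20
P_5→P_6: (3)(-3) − (3)(2) = -15
P_6→P_7: (3)(0) − (-2)(-3) = -6
P_7→P_1: (-2)(0) − (-3)(0) = 0
Σ = -71
Area = |Σ|/2 = 35.5.
Hole:
Apply the surveyor's formula: 2A = Σ (x_i·y_{i+1} − x_{i+1}·y_i), indices taken mod 5.
Σ = (1) + (2) + (12) + (2) + (-1) = 16
Area = |Σ|/2 = 8.
Net area = 35.5 − 8 = 27.5.

27.5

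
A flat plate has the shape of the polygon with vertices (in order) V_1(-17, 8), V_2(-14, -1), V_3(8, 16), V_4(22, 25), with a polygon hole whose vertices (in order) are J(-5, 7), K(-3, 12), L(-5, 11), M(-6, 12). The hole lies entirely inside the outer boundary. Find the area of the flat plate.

Outer boundary:
Apply Gauss's area formula: 2A = Σ (x_i·y_{i+1} − x_{i+1}·y_i), indices taken mod 4.
Cross-terms: 129, -216, -152, 601  ⇒  Σ = 362
Area = |Σ|/2 = 181.
Hole:
Apply the surveyor's formula: 2A = Σ (x_i·y_{i+1} − x_{i+1}·y_i), indices taken mod 4.
Σ = (-39) + (27) + (6) + (18) = 12
Area = |Σ|/2 = 6.
Net area = 181 − 6 = 175.

175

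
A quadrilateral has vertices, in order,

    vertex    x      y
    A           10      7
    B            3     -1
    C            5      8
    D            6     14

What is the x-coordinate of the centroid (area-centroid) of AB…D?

499/78

Apply the shoelace (surveyor's) formula. First the cross-terms c_i = x_i·y_{i+1} − x_{i+1}·y_i:
  -31, 29, 22, -98  ⇒  2A = -78, A = -39.
Then Σ (x_i + x_{i+1})·c_i = -1497, so x̄ = -1497 / (6·(-39)) = 499/78.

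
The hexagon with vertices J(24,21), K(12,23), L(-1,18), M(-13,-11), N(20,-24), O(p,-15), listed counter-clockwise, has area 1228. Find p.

24

The doubled signed area Σ (x_i y_{i+1} − x_{i+1} y_i) is linear in p.
With p=0 it equals 1376; the coefficient of p is 45 (from the two edges through O).
So 45·p + 1376 = 2·1228 = 2456 ⇒ p = 24.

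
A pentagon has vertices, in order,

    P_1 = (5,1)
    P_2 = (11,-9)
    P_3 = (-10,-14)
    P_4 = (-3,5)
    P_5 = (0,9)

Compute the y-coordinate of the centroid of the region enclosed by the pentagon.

-505/116

Apply the shoelace formula. First the cross-terms c_i = x_i·y_{i+1} − x_{i+1}·y_i:
  -56, -244, -92, -27, -45  ⇒  2A = -464, A = -232.
Then Σ (y_i + y_{i+1})·c_i = 6060, so ȳ = 6060 / (6·(-232)) = -505/116.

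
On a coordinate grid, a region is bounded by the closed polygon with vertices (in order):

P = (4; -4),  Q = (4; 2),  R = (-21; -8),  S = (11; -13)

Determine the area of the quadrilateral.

Apply the surveyor's formula: 2A = Σ (x_i·y_{i+1} − x_{i+1}·y_i), indices taken mod 4.
P→Q: (4)(2) − (4)(-4) = 24
Q→R: (4)(-8) − (-21)(2) = 10
R→S: (-21)(-13) − (11)(-8) = 361
S→P: (11)(-4) − (4)(-13) = 8
Σ = 403
Area = |Σ|/2 = 201.5.

201.5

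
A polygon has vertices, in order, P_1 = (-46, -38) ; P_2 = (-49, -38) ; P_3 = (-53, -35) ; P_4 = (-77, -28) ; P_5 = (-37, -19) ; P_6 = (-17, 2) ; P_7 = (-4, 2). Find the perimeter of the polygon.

|P_1P_2| = √((-3)² + (0)²) = √9 = 3
|P_2P_3| = √((-4)² + (3)²) = √25 = 5
|P_3P_4| = √((-24)² + (7)²) = √625 = 25
|P_4P_5| = √((40)² + (9)²) = √1681 = 41
|P_5P_6| = √((20)² + (21)²) = √841 = 29
|P_6P_7| = √((13)² + (0)²) = √169 = 13
|P_7P_1| = √((-42)² + (-40)²) = √3364 = 58
Perimeter = 3 + 5 + 25 + 41 + 29 + 13 + 58 = 174.

174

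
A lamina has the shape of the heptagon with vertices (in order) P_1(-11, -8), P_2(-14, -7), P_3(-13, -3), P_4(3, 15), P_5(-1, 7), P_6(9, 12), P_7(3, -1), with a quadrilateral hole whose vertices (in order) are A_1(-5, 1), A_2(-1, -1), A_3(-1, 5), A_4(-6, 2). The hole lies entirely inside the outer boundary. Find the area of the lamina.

178.5

Outer boundary:
Σ = (-35) + (-49) + (-186) + (36) + (-75) + (-45) + (-35) = -389
Area = |Σ|/2 = 194.5.
Hole:
Apply the surveyor's formula: 2A = Σ (x_i·y_{i+1} − x_{i+1}·y_i), indices taken mod 4.
A_1→A_2: (-5)(-1) − (-1)(1) = 6
A_2→A_3: (-1)(5) − (-1)(-1) = -6
A_3→A_4: (-1)(2) − (-6)(5) = 28
A_4→A_1: (-6)(1) − (-5)(2) = 4
Σ = 32
Area = |Σ|/2 = 16.
Net area = 194.5 − 16 = 178.5.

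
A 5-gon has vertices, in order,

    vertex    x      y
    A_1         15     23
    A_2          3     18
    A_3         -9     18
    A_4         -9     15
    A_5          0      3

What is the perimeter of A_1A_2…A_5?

68

|A_1A_2| = √((-12)² + (-5)²) = √169 = 13
|A_2A_3| = √((-12)² + (0)²) = √144 = 12
|A_3A_4| = √((0)² + (-3)²) = √9 = 3
|A_4A_5| = √((9)² + (-12)²) = √225 = 15
|A_5A_1| = √((15)² + (20)²) = √625 = 25
Perimeter = 13 + 12 + 3 + 15 + 25 = 68.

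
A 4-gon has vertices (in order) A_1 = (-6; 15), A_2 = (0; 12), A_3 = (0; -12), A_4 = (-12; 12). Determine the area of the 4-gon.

Σ = (-72) + (0) + (-144) + (-108) = -324
Area = |Σ|/2 = 162.

162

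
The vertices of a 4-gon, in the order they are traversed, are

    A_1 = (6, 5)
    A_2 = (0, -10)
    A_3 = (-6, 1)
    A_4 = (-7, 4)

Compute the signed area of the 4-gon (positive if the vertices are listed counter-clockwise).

Apply the surveyor's formula: 2A = Σ (x_i·y_{i+1} − x_{i+1}·y_i), indices taken mod 4.
A_1→A_2: (6)(-10) − (0)(5) = -60
A_2→A_3: (0)(1) − (-6)(-10) = -60
A_3→A_4: (-6)(4) − (-7)(1) = -17
A_4→A_1: (-7)(5) − (6)(4) = -59
Σ = -196
Signed area = Σ/2 = -98 (negative ⇒ clockwise traversal).

-98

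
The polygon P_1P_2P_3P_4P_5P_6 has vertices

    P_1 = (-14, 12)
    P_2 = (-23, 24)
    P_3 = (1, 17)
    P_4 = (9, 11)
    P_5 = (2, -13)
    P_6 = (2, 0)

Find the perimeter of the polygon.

108

|P_1P_2| = √((-9)² + (12)²) = √225 = 15
|P_2P_3| = √((24)² + (-7)²) = √625 = 25
|P_3P_4| = √((8)² + (-6)²) = √100 = 10
|P_4P_5| = √((-7)² + (-24)²) = √625 = 25
|P_5P_6| = √((0)² + (13)²) = √169 = 13
|P_6P_1| = √((-16)² + (12)²) = √400 = 20
Perimeter = 15 + 25 + 10 + 25 + 13 + 20 = 108.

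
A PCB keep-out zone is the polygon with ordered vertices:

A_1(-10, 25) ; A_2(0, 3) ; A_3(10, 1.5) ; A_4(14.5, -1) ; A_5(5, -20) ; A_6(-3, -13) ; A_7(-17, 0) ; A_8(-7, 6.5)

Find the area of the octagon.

471.625

Σ = (-30) + (-30) + (-31.75) + (-285) + (-125) + (-221) + (-110.5) + (-110) = -943.25
Area = |Σ|/2 = 471.625.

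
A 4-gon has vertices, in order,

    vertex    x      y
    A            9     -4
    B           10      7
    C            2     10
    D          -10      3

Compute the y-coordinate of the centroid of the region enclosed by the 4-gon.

112/33

Apply the shoelace formula. First the cross-terms c_i = x_i·y_{i+1} − x_{i+1}·y_i:
  103, 86, 106, 13  ⇒  2A = 308, A = 154.
Then Σ (y_i + y_{i+1})·c_i = 3136, so ȳ = 3136 / (6·154) = 112/33.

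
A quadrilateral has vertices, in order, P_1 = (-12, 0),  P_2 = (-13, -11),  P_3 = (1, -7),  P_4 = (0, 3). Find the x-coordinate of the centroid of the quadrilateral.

-127/21

Apply the shoelace (surveyor's) formula. First the cross-terms c_i = x_i·y_{i+1} − x_{i+1}·y_i:
  132, 102, 3, 36  ⇒  2A = 273, A = 136.5.
Then Σ (x_i + x_{i+1})·c_i = -4953, so x̄ = -4953 / (6·136.5) = -127/21.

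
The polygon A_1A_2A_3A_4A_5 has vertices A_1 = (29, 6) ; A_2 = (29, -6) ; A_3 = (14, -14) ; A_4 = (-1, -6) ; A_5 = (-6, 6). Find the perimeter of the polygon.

94

|A_1A_2| = √((0)² + (-12)²) = √144 = 12
|A_2A_3| = √((-15)² + (-8)²) = √289 = 17
|A_3A_4| = √((-15)² + (8)²) = √289 = 17
|A_4A_5| = √((-5)² + (12)²) = √169 = 13
|A_5A_1| = √((35)² + (0)²) = √1225 = 35
Perimeter = 12 + 17 + 17 + 13 + 35 = 94.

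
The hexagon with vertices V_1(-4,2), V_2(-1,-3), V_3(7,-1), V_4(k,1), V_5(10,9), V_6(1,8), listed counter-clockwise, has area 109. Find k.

8

The doubled signed area Σ (x_i y_{i+1} − x_{i+1} y_i) is linear in k.
With k=0 it equals 138; the coefficient of k is 10 (from the two edges through V_4).
So 10·k + 138 = 2·109 = 218 ⇒ k = 8.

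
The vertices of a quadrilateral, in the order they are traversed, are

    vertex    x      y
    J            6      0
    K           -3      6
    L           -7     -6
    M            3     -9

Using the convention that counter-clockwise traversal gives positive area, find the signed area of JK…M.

115.5

Cross-terms: 36, 60, 81, 54  ⇒  Σ = 231
Signed area = Σ/2 = 115.5 (positive ⇒ counter-clockwise traversal).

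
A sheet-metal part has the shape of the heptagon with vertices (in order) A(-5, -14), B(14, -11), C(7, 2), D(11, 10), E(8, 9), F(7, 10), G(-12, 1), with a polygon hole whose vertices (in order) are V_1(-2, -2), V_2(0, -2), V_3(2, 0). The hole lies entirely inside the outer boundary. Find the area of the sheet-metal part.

Outer boundary:
Apply the surveyor's formula: 2A = Σ (x_i·y_{i+1} − x_{i+1}·y_i), indices taken mod 7.
Σ = (251) + (105) + (48) + (19) + (17) + (127) + (173) = 740
Area = |Σ|/2 = 370.
Hole:
V_1→V_2: (-2)(-2) − (0)(-2) = 4
V_2→V_3: (0)(0) − (2)(-2) = 4
V_3→V_1: (2)(-2) − (-2)(0) = -4
Σ = 4
Area = |Σ|/2 = 2.
Net area = 370 − 2 = 368.

368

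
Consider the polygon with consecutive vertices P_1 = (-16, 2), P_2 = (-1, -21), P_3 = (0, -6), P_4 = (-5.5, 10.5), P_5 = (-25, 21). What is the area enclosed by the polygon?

Σ = (338) + (6) + (-33) + (147) + (286) = 744
Area = |Σ|/2 = 372.

372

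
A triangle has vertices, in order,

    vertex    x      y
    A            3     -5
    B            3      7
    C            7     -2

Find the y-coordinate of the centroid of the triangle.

0

Apply the shoelace formula. First the cross-terms c_i = x_i·y_{i+1} − x_{i+1}·y_i:
  36, -55, -29  ⇒  2A = -48, A = -24.
Then Σ (y_i + y_{i+1})·c_i = 0, so ȳ = 0 / (6·(-24)) = 0.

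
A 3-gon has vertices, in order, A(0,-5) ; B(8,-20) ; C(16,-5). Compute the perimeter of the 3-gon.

|AB| = √((8)² + (-15)²) = √289 = 17
|BC| = √((8)² + (15)²) = √289 = 17
|CA| = √((-16)² + (0)²) = √256 = 16
Perimeter = 17 + 17 + 16 = 50.

50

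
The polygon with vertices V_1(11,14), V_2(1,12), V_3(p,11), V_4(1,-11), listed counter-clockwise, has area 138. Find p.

Write out the shoelace sum; only the two edges meeting at V_3 involve p:
2·Area = [(1·11 − p·12) + (p·(-11) − 1·11)] + 253
       = -23·p + 253 = 276
⇒ p = -1.

-1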